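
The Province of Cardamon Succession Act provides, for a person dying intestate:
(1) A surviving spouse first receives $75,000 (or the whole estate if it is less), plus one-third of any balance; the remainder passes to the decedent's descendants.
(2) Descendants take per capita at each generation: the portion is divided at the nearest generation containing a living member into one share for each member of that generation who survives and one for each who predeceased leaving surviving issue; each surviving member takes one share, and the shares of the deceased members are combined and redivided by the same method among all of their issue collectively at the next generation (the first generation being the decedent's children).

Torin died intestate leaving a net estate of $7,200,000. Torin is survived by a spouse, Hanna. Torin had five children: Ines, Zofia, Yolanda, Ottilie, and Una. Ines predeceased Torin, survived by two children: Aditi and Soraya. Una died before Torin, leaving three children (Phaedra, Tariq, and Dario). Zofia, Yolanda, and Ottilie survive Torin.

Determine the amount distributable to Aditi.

Aditi receives $380,000.

Hanna first takes $75,000, leaving a balance of $7,125,000. Hanna then takes one-third of the balance ($2,375,000), for a total of $2,450,000. The remaining $4,750,000 passes to the descendants.
The descendants' portion ($4,750,000) is divided at the children's generation into 5 shares of $950,000. Zofia, Yolanda, and Ottilie each take $950,000. The 2 shares of the deceased (Ines and Una) are combined into a pool of $1,900,000.
That pool ($1,900,000) is divided at the grandchildren's generation equally among Aditi, Soraya, Phaedra, Tariq, and Dario: $380,000 each.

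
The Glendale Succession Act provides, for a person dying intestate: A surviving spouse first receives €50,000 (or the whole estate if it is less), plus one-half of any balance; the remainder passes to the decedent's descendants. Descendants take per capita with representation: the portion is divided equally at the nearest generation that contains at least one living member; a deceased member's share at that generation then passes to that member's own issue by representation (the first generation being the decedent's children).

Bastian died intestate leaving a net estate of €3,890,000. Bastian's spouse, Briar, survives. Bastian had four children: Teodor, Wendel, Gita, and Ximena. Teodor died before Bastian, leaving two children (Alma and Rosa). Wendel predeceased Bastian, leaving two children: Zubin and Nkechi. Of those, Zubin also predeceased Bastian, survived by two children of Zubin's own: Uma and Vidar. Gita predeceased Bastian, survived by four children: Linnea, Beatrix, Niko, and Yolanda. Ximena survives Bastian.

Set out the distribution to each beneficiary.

Briar first takes €50,000, leaving a balance of €3,840,000. Briar then takes one-half of the balance (€1,920,000), for a total of €1,970,000. The remaining €1,920,000 passes to the descendants.
The descendants' portion (€1,920,000) is divided into 4 shares of €480,000: Ximena takes €480,000; Teodor's €480,000 share passes to Teodor's issue; Wendel's €480,000 share passes to Wendel's issue; Gita's €480,000 share passes to Gita's issue.
Teodor's share (€480,000) is divided into 2 shares of €240,000: Alma and Rosa each take €240,000.
Wendel's share (€480,000) is divided into 2 shares of €240,000: Nkechi takes €240,000; Zubin's €240,000 share passes to Zubin's issue.
Zubin's share (€240,000) is divided into 2 shares of €120,000: Uma and Vidar each take €120,000.
Gita's share (€480,000) is divided into 4 shares of €120,000: Linnea, Beatrix, Niko, and Yolanda each take €120,000.

Briar: €1,970,000; Alma: €240,000; Rosa: €240,000; Uma: €120,000; Vidar: €120,000; Nkechi: €240,000; Linnea: €120,000; Beatrix: €120,000; Niko: €120,000; Yolanda: €120,000; Ximena: €480,000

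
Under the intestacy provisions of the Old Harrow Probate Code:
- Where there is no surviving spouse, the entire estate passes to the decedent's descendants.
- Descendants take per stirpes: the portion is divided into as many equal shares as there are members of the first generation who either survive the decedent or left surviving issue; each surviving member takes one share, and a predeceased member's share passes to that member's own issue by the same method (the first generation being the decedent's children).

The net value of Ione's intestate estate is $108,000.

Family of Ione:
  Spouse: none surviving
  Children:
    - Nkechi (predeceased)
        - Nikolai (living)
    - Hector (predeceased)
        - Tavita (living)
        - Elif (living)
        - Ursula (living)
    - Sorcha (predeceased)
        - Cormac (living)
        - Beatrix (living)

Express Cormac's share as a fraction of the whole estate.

Cormac receives 1/6 of the estate.

The entire $108,000 passes to the descendants.
That amount ($108,000) is divided into 3 shares of $36,000: Nkechi's $36,000 share passes to Nkechi's issue; Hector's $36,000 share passes to Hector's issue; Sorcha's $36,000 share passes to Sorcha's issue.
Nkechi's share ($36,000) passes entirely to Nikolai.
Hector's share ($36,000) is divided into 3 shares of $12,000: Tavita, Elif, and Ursula each take $12,000.
Sorcha's share ($36,000) is divided into 2 shares of $18,000: Cormac and Beatrix each take $18,000.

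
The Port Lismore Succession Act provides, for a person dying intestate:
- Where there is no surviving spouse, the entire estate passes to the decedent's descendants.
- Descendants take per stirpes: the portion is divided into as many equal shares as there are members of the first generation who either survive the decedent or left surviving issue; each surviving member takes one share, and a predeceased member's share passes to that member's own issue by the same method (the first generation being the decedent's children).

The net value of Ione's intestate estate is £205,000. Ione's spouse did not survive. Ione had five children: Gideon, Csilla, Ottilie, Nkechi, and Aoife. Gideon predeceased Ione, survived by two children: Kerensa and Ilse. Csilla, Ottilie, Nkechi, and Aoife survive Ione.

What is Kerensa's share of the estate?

The entire £205,000 passes to the descendants.
That amount (£205,000) is divided into 5 shares of £41,000: Csilla, Ottilie, Nkechi, and Aoife each take £41,000; Gideon's £41,000 share passes to Gideon's issue.
Gideon's share (£41,000) is divided into 2 shares of £20,500: Kerensa and Ilse each take £20,500.

Kerensa receives £20,500.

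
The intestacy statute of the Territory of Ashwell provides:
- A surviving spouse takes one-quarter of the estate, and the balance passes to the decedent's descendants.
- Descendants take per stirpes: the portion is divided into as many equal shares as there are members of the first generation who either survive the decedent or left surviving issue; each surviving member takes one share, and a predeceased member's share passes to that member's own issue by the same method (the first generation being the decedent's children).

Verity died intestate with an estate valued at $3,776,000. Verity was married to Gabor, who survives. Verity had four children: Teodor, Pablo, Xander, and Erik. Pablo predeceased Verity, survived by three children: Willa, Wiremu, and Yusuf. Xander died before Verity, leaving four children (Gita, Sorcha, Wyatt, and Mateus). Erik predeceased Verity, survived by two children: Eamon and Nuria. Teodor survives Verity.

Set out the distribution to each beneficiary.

Gabor takes one-quarter of $3,776,000 = $944,000. The remaining $2,832,000 passes to the descendants.
The descendants' portion ($2,832,000) is divided into 4 shares of $708,000: Teodor takes $708,000; Pablo's $708,000 share passes to Pablo's issue; Xander's $708,000 share passes to Xander's issue; Erik's $708,000 share passes to Erik's issue.
Pablo's share ($708,000) is divided into 3 shares of $236,000: Willa, Wiremu, and Yusuf each take $236,000.
Xander's share ($708,000) is divided into 4 shares of $177,000: Gita, Sorcha, Wyatt, and Mateus each take $177,000.
Erik's share ($708,000) is divided into 2 shares of $354,000: Eamon and Nuria each take $354,000.

Gabor: $944,000; Teodor: $708,000; Willa: $236,000; Wiremu: $236,000; Yusuf: $236,000; Gita: $177,000; Sorcha: $177,000; Wyatt: $177,000; Mateus: $177,000; Eamon: $354,000; Nuria: $354,000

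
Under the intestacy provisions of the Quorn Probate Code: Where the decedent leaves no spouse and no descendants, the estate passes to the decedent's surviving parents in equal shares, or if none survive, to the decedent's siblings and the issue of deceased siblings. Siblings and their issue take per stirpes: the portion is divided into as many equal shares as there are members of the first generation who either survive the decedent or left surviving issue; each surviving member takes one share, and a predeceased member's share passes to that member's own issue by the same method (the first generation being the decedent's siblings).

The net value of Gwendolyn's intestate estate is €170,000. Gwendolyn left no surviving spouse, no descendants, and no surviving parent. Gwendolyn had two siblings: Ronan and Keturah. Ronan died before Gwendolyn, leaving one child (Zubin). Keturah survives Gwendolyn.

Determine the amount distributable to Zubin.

Zubin receives €85,000.

The entire €170,000 passes to the siblings and their issue.
That amount (€170,000) is divided into 2 shares of €85,000: Keturah takes €85,000; Ronan's €85,000 share passes to Ronan's issue.
Ronan's share (€85,000) passes entirely to Zubin.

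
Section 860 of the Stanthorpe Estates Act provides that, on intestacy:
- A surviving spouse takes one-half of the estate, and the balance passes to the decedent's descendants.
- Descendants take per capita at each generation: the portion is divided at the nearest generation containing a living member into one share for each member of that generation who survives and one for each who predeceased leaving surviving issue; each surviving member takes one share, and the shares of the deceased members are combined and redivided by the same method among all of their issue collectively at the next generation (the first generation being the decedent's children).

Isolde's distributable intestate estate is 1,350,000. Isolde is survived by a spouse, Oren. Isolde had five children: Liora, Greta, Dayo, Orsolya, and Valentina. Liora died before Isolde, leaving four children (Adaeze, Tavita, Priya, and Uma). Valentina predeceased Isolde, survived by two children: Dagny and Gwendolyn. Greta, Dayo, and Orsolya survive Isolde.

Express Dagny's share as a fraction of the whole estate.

Oren takes one-half of 1,350,000 = 675,000. The remaining 675,000 passes to the descendants.
The descendants' portion (675,000) is divided at the children's generation into 5 shares of 135,000. Greta, Dayo, and Orsolya each take 135,000. The 2 shares of the deceased (Liora and Valentina) are combined into a pool of 270,000.
That pool (270,000) is divided at the grandchildren's generation equally among Adaeze, Tavita, Priya, Uma, Dagny, and Gwendolyn: 45,000 each.

Dagny receives 1/30 of the estate.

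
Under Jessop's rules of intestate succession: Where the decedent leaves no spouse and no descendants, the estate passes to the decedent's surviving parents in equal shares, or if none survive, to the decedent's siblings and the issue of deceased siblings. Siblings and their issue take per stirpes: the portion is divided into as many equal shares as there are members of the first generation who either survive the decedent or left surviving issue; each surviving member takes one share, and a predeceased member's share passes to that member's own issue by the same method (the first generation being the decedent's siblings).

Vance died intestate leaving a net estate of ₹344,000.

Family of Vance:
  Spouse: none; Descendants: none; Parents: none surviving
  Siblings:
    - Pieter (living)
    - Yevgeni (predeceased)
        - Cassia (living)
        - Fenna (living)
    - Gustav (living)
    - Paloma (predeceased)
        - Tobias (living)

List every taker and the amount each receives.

Pieter: ₹86,000; Cassia: ₹43,000; Fenna: ₹43,000; Gustav: ₹86,000; Tobias: ₹86,000

The entire ₹344,000 passes to the siblings and their issue.
That amount (₹344,000) is divided into 4 shares of ₹86,000: Pieter and Gustav each take ₹86,000; Yevgeni's ₹86,000 share passes to Yevgeni's issue; Paloma's ₹86,000 share passes to Paloma's issue.
Yevgeni's share (₹86,000) is divided into 2 shares of ₹43,000: Cassia and Fenna each take ₹43,000.
Paloma's share (₹86,000) passes entirely to Tobias.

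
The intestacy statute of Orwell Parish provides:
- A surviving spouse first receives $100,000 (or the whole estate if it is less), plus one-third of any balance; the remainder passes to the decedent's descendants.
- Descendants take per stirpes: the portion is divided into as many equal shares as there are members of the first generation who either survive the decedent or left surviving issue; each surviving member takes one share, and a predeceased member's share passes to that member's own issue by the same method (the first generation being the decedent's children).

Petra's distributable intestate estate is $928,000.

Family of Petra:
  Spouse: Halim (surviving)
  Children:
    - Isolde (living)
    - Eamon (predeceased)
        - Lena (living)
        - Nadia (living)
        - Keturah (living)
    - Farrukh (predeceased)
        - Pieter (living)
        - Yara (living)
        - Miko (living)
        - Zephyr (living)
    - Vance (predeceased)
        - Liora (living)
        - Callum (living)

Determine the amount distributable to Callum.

Callum receives $69,000.

Halim first takes $100,000, leaving a balance of $828,000. Halim then takes one-third of the balance ($276,000), for a total of $376,000. The remaining $552,000 passes to the descendants.
The descendants' portion ($552,000) is divided into 4 shares of $138,000: Isolde takes $138,000; Eamon's $138,000 share passes to Eamon's issue; Farrukh's $138,000 share passes to Farrukh's issue; Vance's $138,000 share passes to Vance's issue.
Eamon's share ($138,000) is divided into 3 shares of $46,000: Lena, Nadia, and Keturah each take $46,000.
Farrukh's share ($138,000) is divided into 4 shares of $34,500: Pieter, Yara, Miko, and Zephyr each take $34,500.
Vance's share ($138,000) is divided into 2 shares of $69,000: Liora and Callum each take $69,000.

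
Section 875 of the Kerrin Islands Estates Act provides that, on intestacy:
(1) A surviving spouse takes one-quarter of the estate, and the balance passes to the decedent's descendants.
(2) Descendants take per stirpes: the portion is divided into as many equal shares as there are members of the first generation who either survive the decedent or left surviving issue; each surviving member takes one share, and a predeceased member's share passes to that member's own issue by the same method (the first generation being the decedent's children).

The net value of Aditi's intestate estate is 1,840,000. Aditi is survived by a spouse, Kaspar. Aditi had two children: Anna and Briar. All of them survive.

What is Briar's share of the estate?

Briar receives 690,000.

Kaspar takes one-quarter of 1,840,000 = 460,000. The remaining 1,380,000 passes to the descendants.
The descendants' portion (1,380,000) is divided into 2 shares of 690,000: Anna and Briar each take 690,000.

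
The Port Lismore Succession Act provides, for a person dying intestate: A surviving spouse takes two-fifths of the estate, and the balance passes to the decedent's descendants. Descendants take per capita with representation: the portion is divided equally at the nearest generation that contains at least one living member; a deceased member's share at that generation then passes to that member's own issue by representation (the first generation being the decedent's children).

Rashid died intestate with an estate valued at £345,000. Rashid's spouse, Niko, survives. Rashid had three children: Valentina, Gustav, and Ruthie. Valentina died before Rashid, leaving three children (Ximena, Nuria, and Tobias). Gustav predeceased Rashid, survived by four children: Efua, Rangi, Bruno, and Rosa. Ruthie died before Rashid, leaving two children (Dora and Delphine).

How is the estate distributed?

Niko: £138,000; Ximena: £23,000; Nuria: £23,000; Tobias: £23,000; Efua: £23,000; Rangi: £23,000; Bruno: £23,000; Rosa: £23,000; Dora: £23,000; Delphine: £23,000

Niko takes two-fifths of £345,000 = £138,000. The remaining £207,000 passes to the descendants.
No child survives, so the initial division is made at the grandchildren's generation.
The descendants' portion (£207,000) is divided into 9 shares of £23,000: Ximena, Nuria, Tobias, Efua, Rangi, Bruno, Rosa, Dora, and Delphine each take £23,000.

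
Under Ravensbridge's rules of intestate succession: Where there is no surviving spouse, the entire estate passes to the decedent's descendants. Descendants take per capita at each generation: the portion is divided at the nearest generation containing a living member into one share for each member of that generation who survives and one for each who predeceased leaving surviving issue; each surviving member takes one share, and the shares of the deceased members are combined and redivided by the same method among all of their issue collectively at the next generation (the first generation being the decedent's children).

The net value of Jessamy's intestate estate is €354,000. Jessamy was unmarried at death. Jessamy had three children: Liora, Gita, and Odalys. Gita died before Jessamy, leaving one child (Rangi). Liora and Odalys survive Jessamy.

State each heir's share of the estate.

The entire €354,000 passes to the descendants.
That amount (€354,000) is divided at the children's generation into 3 shares of €118,000. Liora and Odalys each take €118,000. The remaining share for the deceased Gita (€118,000) is carried to the next generation.
That pool (€118,000) passes entirely to Rangi, the sole taker at the grandchildren's generation.

Liora: €118,000; Rangi: €118,000; Odalys: €118,000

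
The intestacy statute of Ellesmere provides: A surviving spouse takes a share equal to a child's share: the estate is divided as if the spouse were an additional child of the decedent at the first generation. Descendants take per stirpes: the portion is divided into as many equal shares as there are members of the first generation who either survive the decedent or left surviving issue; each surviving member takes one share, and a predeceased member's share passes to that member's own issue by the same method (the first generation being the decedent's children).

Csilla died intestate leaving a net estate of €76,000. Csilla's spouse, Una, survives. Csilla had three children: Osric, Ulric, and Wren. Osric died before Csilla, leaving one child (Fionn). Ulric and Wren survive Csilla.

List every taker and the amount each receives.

Una: €19,000; Fionn: €19,000; Ulric: €19,000; Wren: €19,000

The spouse counts as an additional share at the children's level, so there are 4 primary shares of €19,000. Una takes one such share (€19,000).
The children's combined portion (€57,000) is divided into 3 shares of €19,000: Ulric and Wren each take €19,000; Osric's €19,000 share passes to Osric's issue.
Osric's share (€19,000) passes entirely to Fionn.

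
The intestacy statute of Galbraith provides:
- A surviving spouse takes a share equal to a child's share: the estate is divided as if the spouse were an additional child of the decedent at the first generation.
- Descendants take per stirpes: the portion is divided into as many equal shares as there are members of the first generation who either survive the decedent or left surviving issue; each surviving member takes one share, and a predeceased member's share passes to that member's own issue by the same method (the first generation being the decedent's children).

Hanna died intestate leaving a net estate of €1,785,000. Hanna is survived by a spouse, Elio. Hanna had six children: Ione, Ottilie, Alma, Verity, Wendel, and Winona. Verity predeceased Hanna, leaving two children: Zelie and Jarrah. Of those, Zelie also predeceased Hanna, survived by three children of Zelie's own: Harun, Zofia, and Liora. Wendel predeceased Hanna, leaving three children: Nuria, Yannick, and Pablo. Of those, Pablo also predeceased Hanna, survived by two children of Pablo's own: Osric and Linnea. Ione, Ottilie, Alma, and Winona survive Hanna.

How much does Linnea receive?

Linnea receives €42,500.

The spouse counts as an additional share at the children's level, so there are 7 primary shares of €255,000. Elio takes one such share (€255,000).
The children's combined portion (€1,530,000) is divided into 6 shares of €255,000: Ione, Ottilie, Alma, and Winona each take €255,000; Verity's €255,000 share passes to Verity's issue; Wendel's €255,000 share passes to Wendel's issue.
Verity's share (€255,000) is divided into 2 shares of €127,500: Jarrah takes €127,500; Zelie's €127,500 share passes to Zelie's issue.
Zelie's share (€127,500) is divided into 3 shares of €42,500: Harun, Zofia, and Liora each take €42,500.
Wendel's share (€255,000) is divided into 3 shares of €85,000: Nuria and Yannick each take €85,000; Pablo's €85,000 share passes to Pablo's issue.
Pablo's share (€85,000) is divided into 2 shares of €42,500: Osric and Linnea each take €42,500.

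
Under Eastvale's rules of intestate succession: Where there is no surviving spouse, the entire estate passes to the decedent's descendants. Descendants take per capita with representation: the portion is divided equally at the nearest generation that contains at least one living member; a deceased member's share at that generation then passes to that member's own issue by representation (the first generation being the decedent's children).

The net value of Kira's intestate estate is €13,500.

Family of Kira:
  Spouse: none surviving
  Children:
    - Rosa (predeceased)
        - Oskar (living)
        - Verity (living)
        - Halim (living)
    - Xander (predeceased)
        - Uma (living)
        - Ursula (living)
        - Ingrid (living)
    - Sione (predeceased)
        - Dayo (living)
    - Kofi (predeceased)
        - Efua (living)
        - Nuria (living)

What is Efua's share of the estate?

Efua receives €1,500.

The entire €13,500 passes to the descendants.
No child survives, so the initial division is made at the grandchildren's generation.
That amount (€13,500) is divided into 9 shares of €1,500: Oskar, Verity, Halim, Uma, Ursula, Ingrid, Dayo, Efua, and Nuria each take €1,500.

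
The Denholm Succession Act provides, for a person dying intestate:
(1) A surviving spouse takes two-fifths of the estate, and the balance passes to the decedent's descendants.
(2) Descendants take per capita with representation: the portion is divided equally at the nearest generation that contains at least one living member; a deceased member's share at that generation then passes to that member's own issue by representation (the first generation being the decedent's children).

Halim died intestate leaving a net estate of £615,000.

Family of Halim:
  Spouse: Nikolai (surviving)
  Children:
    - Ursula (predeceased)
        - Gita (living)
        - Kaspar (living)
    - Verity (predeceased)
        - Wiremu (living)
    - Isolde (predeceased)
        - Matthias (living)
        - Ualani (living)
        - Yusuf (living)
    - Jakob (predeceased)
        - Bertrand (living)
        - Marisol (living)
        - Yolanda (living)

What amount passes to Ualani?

Ualani receives £41,000.

Nikolai takes two-fifths of £615,000 = £246,000. The remaining £369,000 passes to the descendants.
No child survives, so the initial division is made at the grandchildren's generation.
The descendants' portion (£369,000) is divided into 9 shares of £41,000: Gita, Kaspar, Wiremu, Matthias, Ualani, Yusuf, Bertrand, Marisol, and Yolanda each take £41,000.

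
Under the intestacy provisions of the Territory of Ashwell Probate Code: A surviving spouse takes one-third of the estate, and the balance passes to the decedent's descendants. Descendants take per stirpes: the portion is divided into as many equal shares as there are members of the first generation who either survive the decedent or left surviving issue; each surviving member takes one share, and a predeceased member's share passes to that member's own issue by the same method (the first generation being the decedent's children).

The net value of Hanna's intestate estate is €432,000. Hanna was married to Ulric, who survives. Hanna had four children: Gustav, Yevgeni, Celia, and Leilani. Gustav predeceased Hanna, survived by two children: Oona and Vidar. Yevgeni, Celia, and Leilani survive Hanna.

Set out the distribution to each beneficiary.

Ulric takes one-third of €432,000 = €144,000. The remaining €288,000 passes to the descendants.
The descendants' portion (€288,000) is divided into 4 shares of €72,000: Yevgeni, Celia, and Leilani each take €72,000; Gustav's €72,000 share passes to Gustav's issue.
Gustav's share (€72,000) is divided into 2 shares of €36,000: Oona and Vidar each take €36,000.

Ulric: €144,000; Oona: €36,000; Vidar: €36,000; Yevgeni: €72,000; Celia: €72,000; Leilani: €72,000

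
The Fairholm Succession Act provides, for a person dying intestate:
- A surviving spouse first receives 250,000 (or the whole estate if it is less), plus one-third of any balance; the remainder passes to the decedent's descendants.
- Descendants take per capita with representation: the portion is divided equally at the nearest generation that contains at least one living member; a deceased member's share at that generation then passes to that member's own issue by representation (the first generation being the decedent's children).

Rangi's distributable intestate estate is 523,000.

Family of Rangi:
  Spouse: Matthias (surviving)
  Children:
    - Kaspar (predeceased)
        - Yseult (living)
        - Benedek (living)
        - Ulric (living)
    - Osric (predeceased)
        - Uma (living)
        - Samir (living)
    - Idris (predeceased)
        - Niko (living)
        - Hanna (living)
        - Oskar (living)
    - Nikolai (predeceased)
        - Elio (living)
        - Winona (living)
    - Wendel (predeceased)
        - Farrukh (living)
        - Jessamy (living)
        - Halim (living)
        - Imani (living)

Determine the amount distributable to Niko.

Niko receives 13,000.

Matthias first takes 250,000, leaving a balance of 273,000. Matthias then takes one-third of the balance (91,000), for a total of 341,000. The remaining 182,000 passes to the descendants.
No child survives, so the initial division is made at the grandchildren's generation.
The descendants' portion (182,000) is divided into 14 shares of 13,000: Yseult, Benedek, Ulric, Uma, Samir, Niko, Hanna, Oskar, Elio, Winona, Farrukh, Jessamy, Halim, and Imani each take 13,000.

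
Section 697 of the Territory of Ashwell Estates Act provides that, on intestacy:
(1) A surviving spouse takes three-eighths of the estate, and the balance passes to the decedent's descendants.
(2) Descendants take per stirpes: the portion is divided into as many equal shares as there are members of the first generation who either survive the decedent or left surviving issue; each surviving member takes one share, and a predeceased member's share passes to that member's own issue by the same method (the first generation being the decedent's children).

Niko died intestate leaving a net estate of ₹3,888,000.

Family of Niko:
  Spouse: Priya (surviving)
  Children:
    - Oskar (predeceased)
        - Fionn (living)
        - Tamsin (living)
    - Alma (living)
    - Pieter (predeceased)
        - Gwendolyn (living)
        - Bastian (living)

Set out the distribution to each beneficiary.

Priya: ₹1,458,000; Fionn: ₹405,000; Tamsin: ₹405,000; Alma: ₹810,000; Gwendolyn: ₹405,000; Bastian: ₹405,000

Priya takes three-eighths of ₹3,888,000 = ₹1,458,000. The remaining ₹2,430,000 passes to the descendants.
The descendants' portion (₹2,430,000) is divided into 3 shares of ₹810,000: Alma takes ₹810,000; Oskar's ₹810,000 share passes to Oskar's issue; Pieter's ₹810,000 share passes to Pieter's issue.
Oskar's share (₹810,000) is divided into 2 shares of ₹405,000: Fionn and Tamsin each take ₹405,000.
Pieter's share (₹810,000) is divided into 2 shares of ₹405,000: Gwendolyn and Bastian each take ₹405,000.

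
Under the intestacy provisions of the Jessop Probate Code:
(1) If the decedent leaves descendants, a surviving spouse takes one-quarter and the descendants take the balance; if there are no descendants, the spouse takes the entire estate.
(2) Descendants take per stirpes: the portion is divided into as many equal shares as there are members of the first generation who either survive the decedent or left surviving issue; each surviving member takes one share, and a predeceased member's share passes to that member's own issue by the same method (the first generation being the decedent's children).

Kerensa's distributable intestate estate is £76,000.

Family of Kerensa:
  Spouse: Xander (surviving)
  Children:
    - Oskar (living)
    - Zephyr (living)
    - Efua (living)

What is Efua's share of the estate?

Efua receives £19,000.

Xander takes one-quarter of £76,000 = £19,000. The remaining £57,000 passes to the descendants.
The descendants' portion (£57,000) is divided into 3 shares of £19,000: Oskar, Zephyr, and Efua each take £19,000.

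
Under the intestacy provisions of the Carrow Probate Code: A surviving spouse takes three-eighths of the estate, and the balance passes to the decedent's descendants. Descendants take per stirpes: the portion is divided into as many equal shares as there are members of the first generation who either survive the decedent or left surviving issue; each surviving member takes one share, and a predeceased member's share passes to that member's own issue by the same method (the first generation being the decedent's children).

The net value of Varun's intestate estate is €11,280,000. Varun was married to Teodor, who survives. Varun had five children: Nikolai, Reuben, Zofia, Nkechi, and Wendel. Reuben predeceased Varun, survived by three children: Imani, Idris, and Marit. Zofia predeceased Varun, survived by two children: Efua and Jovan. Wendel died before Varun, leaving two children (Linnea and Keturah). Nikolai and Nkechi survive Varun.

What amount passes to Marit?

Teodor takes three-eighths of €11,280,000 = €4,230,000. The remaining €7,050,000 passes to the descendants.
The descendants' portion (€7,050,000) is divided into 5 shares of €1,410,000: Nikolai and Nkechi each take €1,410,000; Reuben's €1,410,000 share passes to Reuben's issue; Zofia's €1,410,000 share passes to Zofia's issue; Wendel's €1,410,000 share passes to Wendel's issue.
Reuben's share (€1,410,000) is divided into 3 shares of €470,000: Imani, Idris, and Marit each take €470,000.
Zofia's share (€1,410,000) is divided into 2 shares of €705,000: Efua and Jovan each take €705,000.
Wendel's share (€1,410,000) is divided into 2 shares of €705,000: Linnea and Keturah each take €705,000.

Marit receives €470,000.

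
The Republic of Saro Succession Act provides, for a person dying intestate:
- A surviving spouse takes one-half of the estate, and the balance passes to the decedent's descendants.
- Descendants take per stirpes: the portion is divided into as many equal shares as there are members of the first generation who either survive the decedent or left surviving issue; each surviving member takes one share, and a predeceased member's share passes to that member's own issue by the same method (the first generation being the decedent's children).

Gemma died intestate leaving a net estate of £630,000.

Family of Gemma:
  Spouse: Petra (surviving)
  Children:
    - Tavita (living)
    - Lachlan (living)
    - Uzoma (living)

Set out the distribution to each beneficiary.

Petra: £315,000; Tavita: £105,000; Lachlan: £105,000; Uzoma: £105,000

Petra takes one-half of £630,000 = £315,000. The remaining £315,000 passes to the descendants.
The descendants' portion (£315,000) is divided into 3 shares of £105,000: Tavita, Lachlan, and Uzoma each take £105,000.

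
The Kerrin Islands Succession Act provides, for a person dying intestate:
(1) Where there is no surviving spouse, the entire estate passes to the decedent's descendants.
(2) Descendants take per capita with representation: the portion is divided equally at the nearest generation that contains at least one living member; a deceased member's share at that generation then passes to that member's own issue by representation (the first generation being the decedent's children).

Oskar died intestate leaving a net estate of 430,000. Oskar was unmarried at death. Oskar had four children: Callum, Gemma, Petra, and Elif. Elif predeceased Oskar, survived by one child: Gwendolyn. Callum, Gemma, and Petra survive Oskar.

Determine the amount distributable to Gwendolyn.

Gwendolyn receives 107,500.

The entire 430,000 passes to the descendants.
That amount (430,000) is divided into 4 shares of 107,500: Callum, Gemma, and Petra each take 107,500; Elif's 107,500 share passes to Elif's issue.
Elif's share (107,500) passes entirely to Gwendolyn.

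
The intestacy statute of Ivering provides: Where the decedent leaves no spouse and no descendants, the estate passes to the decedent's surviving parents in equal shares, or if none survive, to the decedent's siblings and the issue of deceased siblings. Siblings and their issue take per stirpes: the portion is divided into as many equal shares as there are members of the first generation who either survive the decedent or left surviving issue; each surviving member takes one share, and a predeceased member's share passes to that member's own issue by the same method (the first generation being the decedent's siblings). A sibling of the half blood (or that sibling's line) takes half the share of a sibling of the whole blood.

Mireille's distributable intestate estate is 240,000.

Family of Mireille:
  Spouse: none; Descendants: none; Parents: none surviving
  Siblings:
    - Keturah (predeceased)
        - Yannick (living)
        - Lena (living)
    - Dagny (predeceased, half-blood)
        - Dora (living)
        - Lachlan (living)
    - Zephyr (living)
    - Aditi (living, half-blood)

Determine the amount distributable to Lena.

The entire 240,000 passes to the siblings and their issue.
Counting each half-blood sibling's line as half a unit, there are 3 units in 240,000, so one unit is 80,000. Whole-blood lines (Keturah and Zephyr) take 80,000 each; half-blood lines (Dagny and Aditi) take 40,000 each.
Keturah's share (80,000) is divided into 2 shares of 40,000: Yannick and Lena each take 40,000.
Dagny's share (40,000) is divided into 2 shares of 20,000: Dora and Lachlan each take 20,000.

Lena receives 40,000.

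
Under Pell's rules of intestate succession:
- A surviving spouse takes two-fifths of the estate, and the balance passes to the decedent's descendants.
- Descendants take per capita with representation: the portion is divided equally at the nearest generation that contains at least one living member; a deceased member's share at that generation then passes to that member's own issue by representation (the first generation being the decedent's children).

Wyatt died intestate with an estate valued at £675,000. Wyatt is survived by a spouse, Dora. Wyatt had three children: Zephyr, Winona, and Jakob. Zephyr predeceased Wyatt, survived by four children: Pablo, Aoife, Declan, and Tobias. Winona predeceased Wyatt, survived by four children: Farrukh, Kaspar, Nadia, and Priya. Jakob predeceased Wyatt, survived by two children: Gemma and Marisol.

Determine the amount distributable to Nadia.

Dora takes two-fifths of £675,000 = £270,000. The remaining £405,000 passes to the descendants.
No child survives, so the initial division is made at the grandchildren's generation.
The descendants' portion (£405,000) is divided into 10 shares of £40,500: Pablo, Aoife, Declan, Tobias, Farrukh, Kaspar, Nadia, Priya, Gemma, and Marisol each take £40,500.

Nadia receives £40,500.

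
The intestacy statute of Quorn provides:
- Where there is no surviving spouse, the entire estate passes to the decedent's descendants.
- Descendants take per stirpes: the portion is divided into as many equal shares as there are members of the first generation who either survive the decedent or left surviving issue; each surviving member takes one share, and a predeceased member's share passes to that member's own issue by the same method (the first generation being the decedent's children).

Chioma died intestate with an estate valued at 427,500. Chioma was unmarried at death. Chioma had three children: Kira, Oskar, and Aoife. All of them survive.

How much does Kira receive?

Kira receives 142,500.

The entire 427,500 passes to the descendants.
That amount (427,500) is divided into 3 shares of 142,500: Kira, Oskar, and Aoife each take 142,500.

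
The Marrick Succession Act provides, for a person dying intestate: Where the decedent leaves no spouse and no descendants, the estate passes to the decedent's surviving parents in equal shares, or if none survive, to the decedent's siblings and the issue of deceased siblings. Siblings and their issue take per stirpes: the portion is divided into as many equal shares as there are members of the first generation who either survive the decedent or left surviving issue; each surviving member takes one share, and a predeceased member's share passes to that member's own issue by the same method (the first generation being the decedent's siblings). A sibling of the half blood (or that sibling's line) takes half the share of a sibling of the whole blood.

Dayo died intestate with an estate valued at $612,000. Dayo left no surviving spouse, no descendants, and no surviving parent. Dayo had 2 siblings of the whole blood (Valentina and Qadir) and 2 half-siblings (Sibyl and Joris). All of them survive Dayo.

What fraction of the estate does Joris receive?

Joris receives 1/6 of the estate.

The entire $612,000 passes to the siblings and their issue.
Counting each half-blood sibling's line as half a unit, there are 3 units in $612,000, so one unit is $204,000. Whole-blood lines (Valentina and Qadir) take $204,000 each; half-blood lines (Sibyl and Joris) take $102,000 each.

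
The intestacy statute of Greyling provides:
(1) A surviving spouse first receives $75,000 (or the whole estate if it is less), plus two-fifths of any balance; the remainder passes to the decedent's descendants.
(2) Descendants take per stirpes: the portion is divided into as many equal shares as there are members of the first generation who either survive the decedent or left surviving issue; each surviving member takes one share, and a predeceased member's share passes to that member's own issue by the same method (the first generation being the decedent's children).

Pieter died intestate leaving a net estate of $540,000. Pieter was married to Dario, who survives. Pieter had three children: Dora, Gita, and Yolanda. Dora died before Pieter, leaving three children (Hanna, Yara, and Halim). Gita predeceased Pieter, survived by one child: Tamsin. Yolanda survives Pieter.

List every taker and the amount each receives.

Dario: $261,000; Hanna: $31,000; Yara: $31,000; Halim: $31,000; Tamsin: $93,000; Yolanda: $93,000

Dario first takes $75,000, leaving a balance of $465,000. Dario then takes two-fifths of the balance ($186,000), for a total of $261,000. The remaining $279,000 passes to the descendants.
The descendants' portion ($279,000) is divided into 3 shares of $93,000: Yolanda takes $93,000; Dora's $93,000 share passes to Dora's issue; Gita's $93,000 share passes to Gita's issue.
Dora's share ($93,000) is divided into 3 shares of $31,000: Hanna, Yara, and Halim each take $31,000.
Gita's share ($93,000) passes entirely to Tamsin.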